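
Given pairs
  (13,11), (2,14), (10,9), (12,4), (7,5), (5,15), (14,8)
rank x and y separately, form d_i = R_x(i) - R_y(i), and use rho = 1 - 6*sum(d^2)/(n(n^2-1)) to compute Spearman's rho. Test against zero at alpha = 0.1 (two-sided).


Step 1: Rank x and y separately (midranks; no ties here).
rank(x): 13->6, 2->1, 10->4, 12->5, 7->3, 5->2, 14->7
rank(y): 11->5, 14->6, 9->4, 4->1, 5->2, 15->7, 8->3
Step 2: d_i = R_x(i) - R_y(i); compute d_i^2.
  (6-5)^2=1, (1-6)^2=25, (4-4)^2=0, (5-1)^2=16, (3-2)^2=1, (2-7)^2=25, (7-3)^2=16
sum(d^2) = 84.
Step 3: rho = 1 - 6*84 / (7*(7^2 - 1)) = 1 - 504/336 = -0.500000.
Step 4: Under H0, t = rho * sqrt((n-2)/(1-rho^2)) = -1.2910 ~ t(5).
Step 5: Two-sided p-value from the t-distribution with 5 df = 0.253170.
Step 6: alpha = 0.1. fail to reject H0.

rho = -0.5000, p = 0.253170, fail to reject H0 at alpha = 0.1.


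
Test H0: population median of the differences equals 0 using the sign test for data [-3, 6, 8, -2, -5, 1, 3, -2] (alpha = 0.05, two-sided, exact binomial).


Step 1: Discard zero differences. Original n = 8; n_eff = number of nonzero differences = 8.
Nonzero differences (with sign): -3, +6, +8, -2, -5, +1, +3, -2
Step 2: Count signs: positive = 4, negative = 4.
Step 3: Under H0: P(positive) = 0.5, so the number of positives S ~ Bin(8, 0.5).
Step 4: Two-sided exact p-value = sum of Bin(8,0.5) probabilities at or below the observed probability = 1.000000.
Step 5: alpha = 0.05. fail to reject H0.

n_eff = 8, pos = 4, neg = 4, p = 1.000000, fail to reject H0.


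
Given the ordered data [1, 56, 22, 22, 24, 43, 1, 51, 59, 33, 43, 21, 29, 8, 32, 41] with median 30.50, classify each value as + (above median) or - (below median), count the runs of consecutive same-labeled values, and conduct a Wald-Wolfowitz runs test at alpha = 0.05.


Step 1: Compute median = 30.50; label A = above, B = below.
Labels in order: BABBBABAAAABBBAA  (n_A = 8, n_B = 8)
Step 2: Count runs R = 8.
Step 3: Under H0 (random ordering), E[R] = 2*n_A*n_B/(n_A+n_B) + 1 = 2*8*8/16 + 1 = 9.0000.
        Var[R] = 2*n_A*n_B*(2*n_A*n_B - n_A - n_B) / ((n_A+n_B)^2 * (n_A+n_B-1)) = 14336/3840 = 3.7333.
        SD[R] = 1.9322.
Step 4: Continuity-corrected z = (R + 0.5 - E[R]) / SD[R] = (8 + 0.5 - 9.0000) / 1.9322 = -0.2588.
Step 5: Two-sided p-value via normal approximation = 2*(1 - Phi(|z|)) = 0.795809.
Step 6: alpha = 0.05. fail to reject H0.

R = 8, z = -0.2588, p = 0.795809, fail to reject H0.


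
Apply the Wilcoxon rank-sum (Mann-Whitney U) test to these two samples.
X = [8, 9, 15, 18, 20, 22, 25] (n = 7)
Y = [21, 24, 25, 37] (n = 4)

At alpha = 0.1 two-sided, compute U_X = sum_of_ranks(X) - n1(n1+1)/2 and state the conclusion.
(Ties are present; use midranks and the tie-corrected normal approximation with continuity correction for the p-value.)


Step 1: Combine and sort all 11 observations; assign midranks.
sorted (value, group): (8,X), (9,X), (15,X), (18,X), (20,X), (21,Y), (22,X), (24,Y), (25,X), (25,Y), (37,Y)
ranks: 8->1, 9->2, 15->3, 18->4, 20->5, 21->6, 22->7, 24->8, 25->9.5, 25->9.5, 37->11
Step 2: Rank sum for X: R1 = 1 + 2 + 3 + 4 + 5 + 7 + 9.5 = 31.5.
Step 3: U_X = R1 - n1(n1+1)/2 = 31.5 - 7*8/2 = 31.5 - 28 = 3.5.
       U_Y = n1*n2 - U_X = 28 - 3.5 = 24.5.
Step 4: Ties are present, so use the tie-corrected normal approximation (with continuity correction) for the p-value.
Step 5: p-value = 0.058207; compare to alpha = 0.1. reject H0.

U_X = 3.5, p = 0.058207, reject H0 at alpha = 0.1.


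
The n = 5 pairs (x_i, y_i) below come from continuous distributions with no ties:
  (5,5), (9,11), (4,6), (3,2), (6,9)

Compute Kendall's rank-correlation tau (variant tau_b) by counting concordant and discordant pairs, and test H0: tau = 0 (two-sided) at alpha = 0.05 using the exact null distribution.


Step 1: Enumerate the 10 unordered pairs (i,j) with i<j and classify each by sign(x_j-x_i) * sign(y_j-y_i).
  (1,2):dx=+4,dy=+6->C; (1,3):dx=-1,dy=+1->D; (1,4):dx=-2,dy=-3->C; (1,5):dx=+1,dy=+4->C
  (2,3):dx=-5,dy=-5->C; (2,4):dx=-6,dy=-9->C; (2,5):dx=-3,dy=-2->C; (3,4):dx=-1,dy=-4->C
  (3,5):dx=+2,dy=+3->C; (4,5):dx=+3,dy=+7->C
Step 2: C = 9, D = 1, total pairs = 10.
Step 3: tau = (C - D)/(n(n-1)/2) = (9 - 1)/10 = 0.800000.
Step 4: Exact two-sided p-value (enumerate n! = 120 permutations of y under H0): p = 0.083333.
Step 5: alpha = 0.05. fail to reject H0.

tau_b = 0.8000 (C=9, D=1), p = 0.083333, fail to reject H0.


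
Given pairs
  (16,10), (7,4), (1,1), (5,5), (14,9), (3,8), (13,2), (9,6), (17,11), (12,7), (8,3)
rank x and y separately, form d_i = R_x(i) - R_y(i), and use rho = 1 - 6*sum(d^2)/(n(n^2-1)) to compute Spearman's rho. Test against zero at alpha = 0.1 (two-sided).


Step 1: Rank x and y separately (midranks; no ties here).
rank(x): 16->10, 7->4, 1->1, 5->3, 14->9, 3->2, 13->8, 9->6, 17->11, 12->7, 8->5
rank(y): 10->10, 4->4, 1->1, 5->5, 9->9, 8->8, 2->2, 6->6, 11->11, 7->7, 3->3
Step 2: d_i = R_x(i) - R_y(i); compute d_i^2.
  (10-10)^2=0, (4-4)^2=0, (1-1)^2=0, (3-5)^2=4, (9-9)^2=0, (2-8)^2=36, (8-2)^2=36, (6-6)^2=0, (11-11)^2=0, (7-7)^2=0, (5-3)^2=4
sum(d^2) = 80.
Step 3: rho = 1 - 6*80 / (11*(11^2 - 1)) = 1 - 480/1320 = 0.636364.
Step 4: Under H0, t = rho * sqrt((n-2)/(1-rho^2)) = 2.4749 ~ t(9).
Step 5: Two-sided p-value from the t-distribution with 9 df = 0.035287.
Step 6: alpha = 0.1. reject H0.

rho = 0.6364, p = 0.035287, reject H0 at alpha = 0.1.


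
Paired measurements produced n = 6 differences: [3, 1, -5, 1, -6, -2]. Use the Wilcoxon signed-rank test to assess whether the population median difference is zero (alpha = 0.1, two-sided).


Step 1: Drop any zero differences (none here) and take |d_i|.
|d| = [3, 1, 5, 1, 6, 2]
Step 2: Midrank |d_i| (ties get averaged ranks).
ranks: |3|->4, |1|->1.5, |5|->5, |1|->1.5, |6|->6, |2|->3
Step 3: Attach original signs; sum ranks with positive sign and with negative sign.
W+ = 4 + 1.5 + 1.5 = 7
W- = 5 + 6 + 3 = 14
(Check: W+ + W- = 21 should equal n(n+1)/2 = 21.)
Step 4: Test statistic W = min(W+, W-) = 7.
Step 5: Ties in |d|, so use the tie-corrected normal approximation.
        E[W] = n(n+1)/4 = 6*7/4 = 10.5.
        Tie groups: |d|=1 (t=2); sum(t^3 - t) = 6.
        Var[W] = n(n+1)(2n+1)/24 - sum(t^3-t)/48 = 546/24 - 6/48 = 22.625.
        z = (W - E[W]) / sqrt(Var[W]) = (7 - 10.5) / 4.7566 = -0.7358.
        Two-sided p = 2*Phi(z) = 0.461838.
Step 6: alpha = 0.1. fail to reject H0.

W+ = 7, W- = 14, W = min = 7, p = 0.461838, fail to reject H0.


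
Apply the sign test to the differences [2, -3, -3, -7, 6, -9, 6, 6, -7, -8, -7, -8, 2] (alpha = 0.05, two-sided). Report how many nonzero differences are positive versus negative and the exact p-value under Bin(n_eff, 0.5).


Step 1: Discard zero differences. Original n = 13; n_eff = number of nonzero differences = 13.
Nonzero differences (with sign): +2, -3, -3, -7, +6, -9, +6, +6, -7, -8, -7, -8, +2
Step 2: Count signs: positive = 5, negative = 8.
Step 3: Under H0: P(positive) = 0.5, so the number of positives S ~ Bin(13, 0.5).
Step 4: Two-sided exact p-value = sum of Bin(13,0.5) probabilities at or below the observed probability = 0.581055.
Step 5: alpha = 0.05. fail to reject H0.

n_eff = 13, pos = 5, neg = 8, p = 0.581055, fail to reject H0.


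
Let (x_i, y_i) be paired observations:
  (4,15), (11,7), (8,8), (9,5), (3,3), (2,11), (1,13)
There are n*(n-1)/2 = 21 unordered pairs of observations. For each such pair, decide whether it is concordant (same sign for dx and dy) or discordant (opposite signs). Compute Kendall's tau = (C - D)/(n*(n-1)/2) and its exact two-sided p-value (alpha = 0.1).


Step 1: Enumerate the 21 unordered pairs (i,j) with i<j and classify each by sign(x_j-x_i) * sign(y_j-y_i).
  (1,2):dx=+7,dy=-8->D; (1,3):dx=+4,dy=-7->D; (1,4):dx=+5,dy=-10->D; (1,5):dx=-1,dy=-12->C
  (1,6):dx=-2,dy=-4->C; (1,7):dx=-3,dy=-2->C; (2,3):dx=-3,dy=+1->D; (2,4):dx=-2,dy=-2->C
  (2,5):dx=-8,dy=-4->C; (2,6):dx=-9,dy=+4->D; (2,7):dx=-10,dy=+6->D; (3,4):dx=+1,dy=-3->D
  (3,5):dx=-5,dy=-5->C; (3,6):dx=-6,dy=+3->D; (3,7):dx=-7,dy=+5->D; (4,5):dx=-6,dy=-2->C
  (4,6):dx=-7,dy=+6->D; (4,7):dx=-8,dy=+8->D; (5,6):dx=-1,dy=+8->D; (5,7):dx=-2,dy=+10->D
  (6,7):dx=-1,dy=+2->D
Step 2: C = 7, D = 14, total pairs = 21.
Step 3: tau = (C - D)/(n(n-1)/2) = (7 - 14)/21 = -0.333333.
Step 4: Exact two-sided p-value (enumerate n! = 5040 permutations of y under H0): p = 0.381349.
Step 5: alpha = 0.1. fail to reject H0.

tau_b = -0.3333 (C=7, D=14), p = 0.381349, fail to reject H0.


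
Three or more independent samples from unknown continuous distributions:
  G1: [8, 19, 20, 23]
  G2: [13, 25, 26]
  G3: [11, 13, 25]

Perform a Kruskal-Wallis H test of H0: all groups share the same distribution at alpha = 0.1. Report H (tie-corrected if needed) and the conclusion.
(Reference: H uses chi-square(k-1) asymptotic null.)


Step 1: Combine all N = 10 observations and assign midranks.
sorted (value, group, rank): (8,G1,1), (11,G3,2), (13,G2,3.5), (13,G3,3.5), (19,G1,5), (20,G1,6), (23,G1,7), (25,G2,8.5), (25,G3,8.5), (26,G2,10)
Step 2: Sum ranks within each group.
R_1 = 19 (n_1 = 4)
R_2 = 22 (n_2 = 3)
R_3 = 14 (n_3 = 3)
Step 3: H = 12/(N(N+1)) * sum(R_i^2/n_i) - 3(N+1)
     = 12/(10*11) * (19^2/4 + 22^2/3 + 14^2/3) - 3*11
     = 0.109091 * 316.917 - 33
     = 1.572727.
Step 4: Ties present; correction factor C = 1 - 12/(10^3 - 10) = 0.987879. Corrected H = 1.572727 / 0.987879 = 1.592025.
Step 5: Under H0, H ~ chi^2(2); p-value = 0.451124.
Step 6: alpha = 0.1. fail to reject H0.

H = 1.5920, df = 2, p = 0.451124, fail to reject H0.


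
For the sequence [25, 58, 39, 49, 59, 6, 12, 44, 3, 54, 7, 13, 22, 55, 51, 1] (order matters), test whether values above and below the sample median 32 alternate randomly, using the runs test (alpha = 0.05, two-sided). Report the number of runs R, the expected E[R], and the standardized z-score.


Step 1: Compute median = 32; label A = above, B = below.
Labels in order: BAAAABBABABBBAAB  (n_A = 8, n_B = 8)
Step 2: Count runs R = 9.
Step 3: Under H0 (random ordering), E[R] = 2*n_A*n_B/(n_A+n_B) + 1 = 2*8*8/16 + 1 = 9.0000.
        Var[R] = 2*n_A*n_B*(2*n_A*n_B - n_A - n_B) / ((n_A+n_B)^2 * (n_A+n_B-1)) = 14336/3840 = 3.7333.
        SD[R] = 1.9322.
Step 4: R = E[R], so z = 0 with no continuity correction.
Step 5: Two-sided p-value via normal approximation = 2*(1 - Phi(|z|)) = 1.000000.
Step 6: alpha = 0.05. fail to reject H0.

R = 9, z = 0.0000, p = 1.000000, fail to reject H0.


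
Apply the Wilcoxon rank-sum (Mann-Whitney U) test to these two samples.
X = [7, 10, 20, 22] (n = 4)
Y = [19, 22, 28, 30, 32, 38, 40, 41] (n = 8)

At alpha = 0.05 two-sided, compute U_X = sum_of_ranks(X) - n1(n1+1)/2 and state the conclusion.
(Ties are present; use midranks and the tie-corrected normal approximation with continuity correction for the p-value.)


Step 1: Combine and sort all 12 observations; assign midranks.
sorted (value, group): (7,X), (10,X), (19,Y), (20,X), (22,X), (22,Y), (28,Y), (30,Y), (32,Y), (38,Y), (40,Y), (41,Y)
ranks: 7->1, 10->2, 19->3, 20->4, 22->5.5, 22->5.5, 28->7, 30->8, 32->9, 38->10, 40->11, 41->12
Step 2: Rank sum for X: R1 = 1 + 2 + 4 + 5.5 = 12.5.
Step 3: U_X = R1 - n1(n1+1)/2 = 12.5 - 4*5/2 = 12.5 - 10 = 2.5.
       U_Y = n1*n2 - U_X = 32 - 2.5 = 29.5.
Step 4: Ties are present, so use the tie-corrected normal approximation (with continuity correction) for the p-value.
Step 5: p-value = 0.026980; compare to alpha = 0.05. reject H0.

U_X = 2.5, p = 0.026980, reject H0 at alpha = 0.05.


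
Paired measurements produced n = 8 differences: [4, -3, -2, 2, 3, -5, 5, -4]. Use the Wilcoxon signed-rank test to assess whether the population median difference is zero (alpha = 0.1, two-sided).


Step 1: Drop any zero differences (none here) and take |d_i|.
|d| = [4, 3, 2, 2, 3, 5, 5, 4]
Step 2: Midrank |d_i| (ties get averaged ranks).
ranks: |4|->5.5, |3|->3.5, |2|->1.5, |2|->1.5, |3|->3.5, |5|->7.5, |5|->7.5, |4|->5.5
Step 3: Attach original signs; sum ranks with positive sign and with negative sign.
W+ = 5.5 + 1.5 + 3.5 + 7.5 = 18
W- = 3.5 + 1.5 + 7.5 + 5.5 = 18
(Check: W+ + W- = 36 should equal n(n+1)/2 = 36.)
Step 4: Test statistic W = min(W+, W-) = 18.
Step 5: Ties in |d|, so use the tie-corrected normal approximation.
        E[W] = n(n+1)/4 = 8*9/4 = 18.
        Tie groups: |d|=2 (t=2), |d|=3 (t=2), |d|=4 (t=2), |d|=5 (t=2); sum(t^3 - t) = 24.
        Var[W] = n(n+1)(2n+1)/24 - sum(t^3-t)/48 = 1224/24 - 24/48 = 50.5.
        z = (W - E[W]) / sqrt(Var[W]) = (18 - 18) / 7.1063 = 0.0000.
        Two-sided p = 2*Phi(z) = 1.000000.
Step 6: alpha = 0.1. fail to reject H0.

W+ = 18, W- = 18, W = min = 18, p = 1.000000, fail to reject H0.


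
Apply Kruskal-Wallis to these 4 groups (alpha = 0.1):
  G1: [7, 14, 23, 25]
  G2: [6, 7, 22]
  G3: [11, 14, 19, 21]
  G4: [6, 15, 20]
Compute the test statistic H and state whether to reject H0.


Step 1: Combine all N = 14 observations and assign midranks.
sorted (value, group, rank): (6,G2,1.5), (6,G4,1.5), (7,G1,3.5), (7,G2,3.5), (11,G3,5), (14,G1,6.5), (14,G3,6.5), (15,G4,8), (19,G3,9), (20,G4,10), (21,G3,11), (22,G2,12), (23,G1,13), (25,G1,14)
Step 2: Sum ranks within each group.
R_1 = 37 (n_1 = 4)
R_2 = 17 (n_2 = 3)
R_3 = 31.5 (n_3 = 4)
R_4 = 19.5 (n_4 = 3)
Step 3: H = 12/(N(N+1)) * sum(R_i^2/n_i) - 3(N+1)
     = 12/(14*15) * (37^2/4 + 17^2/3 + 31.5^2/4 + 19.5^2/3) - 3*15
     = 0.057143 * 813.396 - 45
     = 1.479762.
Step 4: Ties present; correction factor C = 1 - 18/(14^3 - 14) = 0.993407. Corrected H = 1.479762 / 0.993407 = 1.489583.
Step 5: Under H0, H ~ chi^2(3); p-value = 0.684677.
Step 6: alpha = 0.1. fail to reject H0.

H = 1.4896, df = 3, p = 0.684677, fail to reject H0.


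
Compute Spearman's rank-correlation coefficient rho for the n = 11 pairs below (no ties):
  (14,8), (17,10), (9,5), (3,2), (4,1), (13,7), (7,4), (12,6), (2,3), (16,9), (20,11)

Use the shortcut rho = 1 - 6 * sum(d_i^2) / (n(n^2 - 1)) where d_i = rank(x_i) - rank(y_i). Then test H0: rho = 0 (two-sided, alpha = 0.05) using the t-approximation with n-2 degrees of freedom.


Step 1: Rank x and y separately (midranks; no ties here).
rank(x): 14->8, 17->10, 9->5, 3->2, 4->3, 13->7, 7->4, 12->6, 2->1, 16->9, 20->11
rank(y): 8->8, 10->10, 5->5, 2->2, 1->1, 7->7, 4->4, 6->6, 3->3, 9->9, 11->11
Step 2: d_i = R_x(i) - R_y(i); compute d_i^2.
  (8-8)^2=0, (10-10)^2=0, (5-5)^2=0, (2-2)^2=0, (3-1)^2=4, (7-7)^2=0, (4-4)^2=0, (6-6)^2=0, (1-3)^2=4, (9-9)^2=0, (11-11)^2=0
sum(d^2) = 8.
Step 3: rho = 1 - 6*8 / (11*(11^2 - 1)) = 1 - 48/1320 = 0.963636.
Step 4: Under H0, t = rho * sqrt((n-2)/(1-rho^2)) = 10.8186 ~ t(9).
Step 5: Two-sided p-value from the t-distribution with 9 df = 0.000002.
Step 6: alpha = 0.05. reject H0.

rho = 0.9636, p = 0.000002, reject H0 at alpha = 0.05.


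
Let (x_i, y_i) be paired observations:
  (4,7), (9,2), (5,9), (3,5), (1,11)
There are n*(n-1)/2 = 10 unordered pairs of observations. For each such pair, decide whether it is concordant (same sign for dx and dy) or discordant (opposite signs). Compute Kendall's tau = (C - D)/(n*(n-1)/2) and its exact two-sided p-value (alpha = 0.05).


Step 1: Enumerate the 10 unordered pairs (i,j) with i<j and classify each by sign(x_j-x_i) * sign(y_j-y_i).
  (1,2):dx=+5,dy=-5->D; (1,3):dx=+1,dy=+2->C; (1,4):dx=-1,dy=-2->C; (1,5):dx=-3,dy=+4->D
  (2,3):dx=-4,dy=+7->D; (2,4):dx=-6,dy=+3->D; (2,5):dx=-8,dy=+9->D; (3,4):dx=-2,dy=-4->C
  (3,5):dx=-4,dy=+2->D; (4,5):dx=-2,dy=+6->D
Step 2: C = 3, D = 7, total pairs = 10.
Step 3: tau = (C - D)/(n(n-1)/2) = (3 - 7)/10 = -0.400000.
Step 4: Exact two-sided p-value (enumerate n! = 120 permutations of y under H0): p = 0.483333.
Step 5: alpha = 0.05. fail to reject H0.

tau_b = -0.4000 (C=3, D=7), p = 0.483333, fail to reject H0.


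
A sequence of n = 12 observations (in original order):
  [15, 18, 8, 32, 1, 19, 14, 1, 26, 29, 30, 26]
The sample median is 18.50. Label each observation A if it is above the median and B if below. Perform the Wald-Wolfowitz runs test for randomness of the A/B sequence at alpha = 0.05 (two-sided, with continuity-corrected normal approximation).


Step 1: Compute median = 18.50; label A = above, B = below.
Labels in order: BBBABABBAAAA  (n_A = 6, n_B = 6)
Step 2: Count runs R = 6.
Step 3: Under H0 (random ordering), E[R] = 2*n_A*n_B/(n_A+n_B) + 1 = 2*6*6/12 + 1 = 7.0000.
        Var[R] = 2*n_A*n_B*(2*n_A*n_B - n_A - n_B) / ((n_A+n_B)^2 * (n_A+n_B-1)) = 4320/1584 = 2.7273.
        SD[R] = 1.6514.
Step 4: Continuity-corrected z = (R + 0.5 - E[R]) / SD[R] = (6 + 0.5 - 7.0000) / 1.6514 = -0.3028.
Step 5: Two-sided p-value via normal approximation = 2*(1 - Phi(|z|)) = 0.762069.
Step 6: alpha = 0.05. fail to reject H0.

R = 6, z = -0.3028, p = 0.762069, fail to reject H0.


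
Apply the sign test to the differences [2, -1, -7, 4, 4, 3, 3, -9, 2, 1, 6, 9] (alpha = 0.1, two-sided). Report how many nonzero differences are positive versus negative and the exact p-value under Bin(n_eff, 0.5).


Step 1: Discard zero differences. Original n = 12; n_eff = number of nonzero differences = 12.
Nonzero differences (with sign): +2, -1, -7, +4, +4, +3, +3, -9, +2, +1, +6, +9
Step 2: Count signs: positive = 9, negative = 3.
Step 3: Under H0: P(positive) = 0.5, so the number of positives S ~ Bin(12, 0.5).
Step 4: Two-sided exact p-value = sum of Bin(12,0.5) probabilities at or below the observed probability = 0.145996.
Step 5: alpha = 0.1. fail to reject H0.

n_eff = 12, pos = 9, neg = 3, p = 0.145996, fail to reject H0.


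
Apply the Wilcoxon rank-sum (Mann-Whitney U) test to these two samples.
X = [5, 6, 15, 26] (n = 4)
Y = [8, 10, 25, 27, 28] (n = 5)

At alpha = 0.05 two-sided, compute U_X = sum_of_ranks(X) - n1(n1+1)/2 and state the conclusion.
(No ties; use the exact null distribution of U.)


Step 1: Combine and sort all 9 observations; assign midranks.
sorted (value, group): (5,X), (6,X), (8,Y), (10,Y), (15,X), (25,Y), (26,X), (27,Y), (28,Y)
ranks: 5->1, 6->2, 8->3, 10->4, 15->5, 25->6, 26->7, 27->8, 28->9
Step 2: Rank sum for X: R1 = 1 + 2 + 5 + 7 = 15.
Step 3: U_X = R1 - n1(n1+1)/2 = 15 - 4*5/2 = 15 - 10 = 5.
       U_Y = n1*n2 - U_X = 20 - 5 = 15.
Step 4: No ties, so the exact null distribution of U (based on enumerating the C(9,4) = 126 equally likely rank assignments) gives the two-sided p-value.
Step 5: p-value = 0.285714; compare to alpha = 0.05. fail to reject H0.

U_X = 5, p = 0.285714, fail to reject H0 at alpha = 0.05.


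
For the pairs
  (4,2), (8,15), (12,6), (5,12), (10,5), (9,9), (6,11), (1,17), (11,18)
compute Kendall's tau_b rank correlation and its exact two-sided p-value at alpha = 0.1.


Step 1: Enumerate the 36 unordered pairs (i,j) with i<j and classify each by sign(x_j-x_i) * sign(y_j-y_i).
  (1,2):dx=+4,dy=+13->C; (1,3):dx=+8,dy=+4->C; (1,4):dx=+1,dy=+10->C; (1,5):dx=+6,dy=+3->C
  (1,6):dx=+5,dy=+7->C; (1,7):dx=+2,dy=+9->C; (1,8):dx=-3,dy=+15->D; (1,9):dx=+7,dy=+16->C
  (2,3):dx=+4,dy=-9->D; (2,4):dx=-3,dy=-3->C; (2,5):dx=+2,dy=-10->D; (2,6):dx=+1,dy=-6->D
  (2,7):dx=-2,dy=-4->C; (2,8):dx=-7,dy=+2->D; (2,9):dx=+3,dy=+3->C; (3,4):dx=-7,dy=+6->D
  (3,5):dx=-2,dy=-1->C; (3,6):dx=-3,dy=+3->D; (3,7):dx=-6,dy=+5->D; (3,8):dx=-11,dy=+11->D
  (3,9):dx=-1,dy=+12->D; (4,5):dx=+5,dy=-7->D; (4,6):dx=+4,dy=-3->D; (4,7):dx=+1,dy=-1->D
  (4,8):dx=-4,dy=+5->D; (4,9):dx=+6,dy=+6->C; (5,6):dx=-1,dy=+4->D; (5,7):dx=-4,dy=+6->D
  (5,8):dx=-9,dy=+12->D; (5,9):dx=+1,dy=+13->C; (6,7):dx=-3,dy=+2->D; (6,8):dx=-8,dy=+8->D
  (6,9):dx=+2,dy=+9->C; (7,8):dx=-5,dy=+6->D; (7,9):dx=+5,dy=+7->C; (8,9):dx=+10,dy=+1->C
Step 2: C = 16, D = 20, total pairs = 36.
Step 3: tau = (C - D)/(n(n-1)/2) = (16 - 20)/36 = -0.111111.
Step 4: Exact two-sided p-value (enumerate n! = 362880 permutations of y under H0): p = 0.761414.
Step 5: alpha = 0.1. fail to reject H0.

tau_b = -0.1111 (C=16, D=20), p = 0.761414, fail to reject H0.


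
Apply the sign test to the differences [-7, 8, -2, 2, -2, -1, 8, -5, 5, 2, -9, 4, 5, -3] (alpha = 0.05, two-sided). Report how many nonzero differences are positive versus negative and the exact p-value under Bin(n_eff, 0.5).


Step 1: Discard zero differences. Original n = 14; n_eff = number of nonzero differences = 14.
Nonzero differences (with sign): -7, +8, -2, +2, -2, -1, +8, -5, +5, +2, -9, +4, +5, -3
Step 2: Count signs: positive = 7, negative = 7.
Step 3: Under H0: P(positive) = 0.5, so the number of positives S ~ Bin(14, 0.5).
Step 4: Two-sided exact p-value = sum of Bin(14,0.5) probabilities at or below the observed probability = 1.000000.
Step 5: alpha = 0.05. fail to reject H0.

n_eff = 14, pos = 7, neg = 7, p = 1.000000, fail to reject H0.


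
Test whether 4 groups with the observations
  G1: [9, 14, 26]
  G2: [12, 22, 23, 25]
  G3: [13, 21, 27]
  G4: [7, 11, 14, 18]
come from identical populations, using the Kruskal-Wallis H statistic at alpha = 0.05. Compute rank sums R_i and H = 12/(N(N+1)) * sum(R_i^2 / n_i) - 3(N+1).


Step 1: Combine all N = 14 observations and assign midranks.
sorted (value, group, rank): (7,G4,1), (9,G1,2), (11,G4,3), (12,G2,4), (13,G3,5), (14,G1,6.5), (14,G4,6.5), (18,G4,8), (21,G3,9), (22,G2,10), (23,G2,11), (25,G2,12), (26,G1,13), (27,G3,14)
Step 2: Sum ranks within each group.
R_1 = 21.5 (n_1 = 3)
R_2 = 37 (n_2 = 4)
R_3 = 28 (n_3 = 3)
R_4 = 18.5 (n_4 = 4)
Step 3: H = 12/(N(N+1)) * sum(R_i^2/n_i) - 3(N+1)
     = 12/(14*15) * (21.5^2/3 + 37^2/4 + 28^2/3 + 18.5^2/4) - 3*15
     = 0.057143 * 843.229 - 45
     = 3.184524.
Step 4: Ties present; correction factor C = 1 - 6/(14^3 - 14) = 0.997802. Corrected H = 3.184524 / 0.997802 = 3.191538.
Step 5: Under H0, H ~ chi^2(3); p-value = 0.363026.
Step 6: alpha = 0.05. fail to reject H0.

H = 3.1915, df = 3, p = 0.363026, fail to reject H0.


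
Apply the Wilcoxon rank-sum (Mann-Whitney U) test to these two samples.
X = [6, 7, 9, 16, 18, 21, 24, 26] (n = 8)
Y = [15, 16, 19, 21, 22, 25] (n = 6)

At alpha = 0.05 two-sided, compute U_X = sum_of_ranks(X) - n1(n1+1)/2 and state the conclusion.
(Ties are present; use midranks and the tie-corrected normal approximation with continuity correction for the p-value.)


Step 1: Combine and sort all 14 observations; assign midranks.
sorted (value, group): (6,X), (7,X), (9,X), (15,Y), (16,X), (16,Y), (18,X), (19,Y), (21,X), (21,Y), (22,Y), (24,X), (25,Y), (26,X)
ranks: 6->1, 7->2, 9->3, 15->4, 16->5.5, 16->5.5, 18->7, 19->8, 21->9.5, 21->9.5, 22->11, 24->12, 25->13, 26->14
Step 2: Rank sum for X: R1 = 1 + 2 + 3 + 5.5 + 7 + 9.5 + 12 + 14 = 54.
Step 3: U_X = R1 - n1(n1+1)/2 = 54 - 8*9/2 = 54 - 36 = 18.
       U_Y = n1*n2 - U_X = 48 - 18 = 30.
Step 4: Ties are present, so use the tie-corrected normal approximation (with continuity correction) for the p-value.
Step 5: p-value = 0.476705; compare to alpha = 0.05. fail to reject H0.

U_X = 18, p = 0.476705, fail to reject H0 at alpha = 0.05.


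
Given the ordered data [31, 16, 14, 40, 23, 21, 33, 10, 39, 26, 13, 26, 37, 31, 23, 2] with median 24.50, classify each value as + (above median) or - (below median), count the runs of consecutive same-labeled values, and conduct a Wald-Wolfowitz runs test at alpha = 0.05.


Step 1: Compute median = 24.50; label A = above, B = below.
Labels in order: ABBABBABAABAAABB  (n_A = 8, n_B = 8)
Step 2: Count runs R = 10.
Step 3: Under H0 (random ordering), E[R] = 2*n_A*n_B/(n_A+n_B) + 1 = 2*8*8/16 + 1 = 9.0000.
        Var[R] = 2*n_A*n_B*(2*n_A*n_B - n_A - n_B) / ((n_A+n_B)^2 * (n_A+n_B-1)) = 14336/3840 = 3.7333.
        SD[R] = 1.9322.
Step 4: Continuity-corrected z = (R - 0.5 - E[R]) / SD[R] = (10 - 0.5 - 9.0000) / 1.9322 = 0.2588.
Step 5: Two-sided p-value via normal approximation = 2*(1 - Phi(|z|)) = 0.795809.
Step 6: alpha = 0.05. fail to reject H0.

R = 10, z = 0.2588, p = 0.795809, fail to reject H0.


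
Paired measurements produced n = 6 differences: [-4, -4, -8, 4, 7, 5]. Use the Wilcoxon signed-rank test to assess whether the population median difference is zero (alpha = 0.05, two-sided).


Step 1: Drop any zero differences (none here) and take |d_i|.
|d| = [4, 4, 8, 4, 7, 5]
Step 2: Midrank |d_i| (ties get averaged ranks).
ranks: |4|->2, |4|->2, |8|->6, |4|->2, |7|->5, |5|->4
Step 3: Attach original signs; sum ranks with positive sign and with negative sign.
W+ = 2 + 5 + 4 = 11
W- = 2 + 2 + 6 = 10
(Check: W+ + W- = 21 should equal n(n+1)/2 = 21.)
Step 4: Test statistic W = min(W+, W-) = 10.
Step 5: Ties in |d|, so use the tie-corrected normal approximation.
        E[W] = n(n+1)/4 = 6*7/4 = 10.5.
        Tie groups: |d|=4 (t=3); sum(t^3 - t) = 24.
        Var[W] = n(n+1)(2n+1)/24 - sum(t^3-t)/48 = 546/24 - 24/48 = 22.25.
        z = (W - E[W]) / sqrt(Var[W]) = (10 - 10.5) / 4.7170 = -0.1060.
        Two-sided p = 2*Phi(z) = 0.915583.
Step 6: alpha = 0.05. fail to reject H0.

W+ = 11, W- = 10, W = min = 10, p = 0.915583, fail to reject H0.


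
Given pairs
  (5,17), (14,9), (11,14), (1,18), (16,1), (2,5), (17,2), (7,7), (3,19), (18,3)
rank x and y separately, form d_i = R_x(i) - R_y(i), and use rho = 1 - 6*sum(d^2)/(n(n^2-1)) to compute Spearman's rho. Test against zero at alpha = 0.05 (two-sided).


Step 1: Rank x and y separately (midranks; no ties here).
rank(x): 5->4, 14->7, 11->6, 1->1, 16->8, 2->2, 17->9, 7->5, 3->3, 18->10
rank(y): 17->8, 9->6, 14->7, 18->9, 1->1, 5->4, 2->2, 7->5, 19->10, 3->3
Step 2: d_i = R_x(i) - R_y(i); compute d_i^2.
  (4-8)^2=16, (7-6)^2=1, (6-7)^2=1, (1-9)^2=64, (8-1)^2=49, (2-4)^2=4, (9-2)^2=49, (5-5)^2=0, (3-10)^2=49, (10-3)^2=49
sum(d^2) = 282.
Step 3: rho = 1 - 6*282 / (10*(10^2 - 1)) = 1 - 1692/990 = -0.709091.
Step 4: Under H0, t = rho * sqrt((n-2)/(1-rho^2)) = -2.8444 ~ t(8).
Step 5: Two-sided p-value from the t-distribution with 8 df = 0.021666.
Step 6: alpha = 0.05. reject H0.

rho = -0.7091, p = 0.021666, reject H0 at alpha = 0.05.


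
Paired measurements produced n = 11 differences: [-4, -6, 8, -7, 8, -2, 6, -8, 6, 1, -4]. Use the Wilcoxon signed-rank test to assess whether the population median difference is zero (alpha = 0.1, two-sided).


Step 1: Drop any zero differences (none here) and take |d_i|.
|d| = [4, 6, 8, 7, 8, 2, 6, 8, 6, 1, 4]
Step 2: Midrank |d_i| (ties get averaged ranks).
ranks: |4|->3.5, |6|->6, |8|->10, |7|->8, |8|->10, |2|->2, |6|->6, |8|->10, |6|->6, |1|->1, |4|->3.5
Step 3: Attach original signs; sum ranks with positive sign and with negative sign.
W+ = 10 + 10 + 6 + 6 + 1 = 33
W- = 3.5 + 6 + 8 + 2 + 10 + 3.5 = 33
(Check: W+ + W- = 66 should equal n(n+1)/2 = 66.)
Step 4: Test statistic W = min(W+, W-) = 33.
Step 5: Ties in |d|, so use the tie-corrected normal approximation.
        E[W] = n(n+1)/4 = 11*12/4 = 33.
        Tie groups: |d|=4 (t=2), |d|=6 (t=3), |d|=8 (t=3); sum(t^3 - t) = 54.
        Var[W] = n(n+1)(2n+1)/24 - sum(t^3-t)/48 = 3036/24 - 54/48 = 125.375.
        z = (W - E[W]) / sqrt(Var[W]) = (33 - 33) / 11.1971 = 0.0000.
        Two-sided p = 2*Phi(z) = 1.000000.
Step 6: alpha = 0.1. fail to reject H0.

W+ = 33, W- = 33, W = min = 33, p = 1.000000, fail to reject H0.


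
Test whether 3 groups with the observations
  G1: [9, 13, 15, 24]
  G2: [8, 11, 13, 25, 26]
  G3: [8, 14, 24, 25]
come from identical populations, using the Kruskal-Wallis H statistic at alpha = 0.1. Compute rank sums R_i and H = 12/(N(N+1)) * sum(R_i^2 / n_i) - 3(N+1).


Step 1: Combine all N = 13 observations and assign midranks.
sorted (value, group, rank): (8,G2,1.5), (8,G3,1.5), (9,G1,3), (11,G2,4), (13,G1,5.5), (13,G2,5.5), (14,G3,7), (15,G1,8), (24,G1,9.5), (24,G3,9.5), (25,G2,11.5), (25,G3,11.5), (26,G2,13)
Step 2: Sum ranks within each group.
R_1 = 26 (n_1 = 4)
R_2 = 35.5 (n_2 = 5)
R_3 = 29.5 (n_3 = 4)
Step 3: H = 12/(N(N+1)) * sum(R_i^2/n_i) - 3(N+1)
     = 12/(13*14) * (26^2/4 + 35.5^2/5 + 29.5^2/4) - 3*14
     = 0.065934 * 638.612 - 42
     = 0.106319.
Step 4: Ties present; correction factor C = 1 - 24/(13^3 - 13) = 0.989011. Corrected H = 0.106319 / 0.989011 = 0.107500.
Step 5: Under H0, H ~ chi^2(2); p-value = 0.947669.
Step 6: alpha = 0.1. fail to reject H0.

H = 0.1075, df = 2, p = 0.947669, fail to reject H0.


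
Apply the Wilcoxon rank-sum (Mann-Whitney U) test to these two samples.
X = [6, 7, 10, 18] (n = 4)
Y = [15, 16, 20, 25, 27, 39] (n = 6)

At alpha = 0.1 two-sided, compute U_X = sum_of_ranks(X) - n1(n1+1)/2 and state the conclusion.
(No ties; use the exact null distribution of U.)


Step 1: Combine and sort all 10 observations; assign midranks.
sorted (value, group): (6,X), (7,X), (10,X), (15,Y), (16,Y), (18,X), (20,Y), (25,Y), (27,Y), (39,Y)
ranks: 6->1, 7->2, 10->3, 15->4, 16->5, 18->6, 20->7, 25->8, 27->9, 39->10
Step 2: Rank sum for X: R1 = 1 + 2 + 3 + 6 = 12.
Step 3: U_X = R1 - n1(n1+1)/2 = 12 - 4*5/2 = 12 - 10 = 2.
       U_Y = n1*n2 - U_X = 24 - 2 = 22.
Step 4: No ties, so the exact null distribution of U (based on enumerating the C(10,4) = 210 equally likely rank assignments) gives the two-sided p-value.
Step 5: p-value = 0.038095; compare to alpha = 0.1. reject H0.

U_X = 2, p = 0.038095, reject H0 at alpha = 0.1.


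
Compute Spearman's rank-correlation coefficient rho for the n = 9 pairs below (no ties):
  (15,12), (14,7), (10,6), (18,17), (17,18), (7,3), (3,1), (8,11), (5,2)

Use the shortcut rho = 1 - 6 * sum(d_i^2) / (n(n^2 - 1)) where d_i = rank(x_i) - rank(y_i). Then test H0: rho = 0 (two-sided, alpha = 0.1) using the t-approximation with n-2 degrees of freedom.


Step 1: Rank x and y separately (midranks; no ties here).
rank(x): 15->7, 14->6, 10->5, 18->9, 17->8, 7->3, 3->1, 8->4, 5->2
rank(y): 12->7, 7->5, 6->4, 17->8, 18->9, 3->3, 1->1, 11->6, 2->2
Step 2: d_i = R_x(i) - R_y(i); compute d_i^2.
  (7-7)^2=0, (6-5)^2=1, (5-4)^2=1, (9-8)^2=1, (8-9)^2=1, (3-3)^2=0, (1-1)^2=0, (4-6)^2=4, (2-2)^2=0
sum(d^2) = 8.
Step 3: rho = 1 - 6*8 / (9*(9^2 - 1)) = 1 - 48/720 = 0.933333.
Step 4: Under H0, t = rho * sqrt((n-2)/(1-rho^2)) = 6.8783 ~ t(7).
Step 5: Two-sided p-value from the t-distribution with 7 df = 0.000236.
Step 6: alpha = 0.1. reject H0.

rho = 0.9333, p = 0.000236, reject H0 at alpha = 0.1.


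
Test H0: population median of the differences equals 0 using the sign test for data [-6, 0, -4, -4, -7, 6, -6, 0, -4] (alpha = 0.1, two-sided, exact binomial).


Step 1: Discard zero differences. Original n = 9; n_eff = number of nonzero differences = 7.
Nonzero differences (with sign): -6, -4, -4, -7, +6, -6, -4
Step 2: Count signs: positive = 1, negative = 6.
Step 3: Under H0: P(positive) = 0.5, so the number of positives S ~ Bin(7, 0.5).
Step 4: Two-sided exact p-value = sum of Bin(7,0.5) probabilities at or below the observed probability = 0.125000.
Step 5: alpha = 0.1. fail to reject H0.

n_eff = 7, pos = 1, neg = 6, p = 0.125000, fail to reject H0.


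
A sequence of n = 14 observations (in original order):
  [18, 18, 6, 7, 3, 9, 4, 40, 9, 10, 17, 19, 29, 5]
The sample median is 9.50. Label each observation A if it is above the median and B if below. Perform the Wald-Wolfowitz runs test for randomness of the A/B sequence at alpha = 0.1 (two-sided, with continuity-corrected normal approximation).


Step 1: Compute median = 9.50; label A = above, B = below.
Labels in order: AABBBBBABAAAAB  (n_A = 7, n_B = 7)
Step 2: Count runs R = 6.
Step 3: Under H0 (random ordering), E[R] = 2*n_A*n_B/(n_A+n_B) + 1 = 2*7*7/14 + 1 = 8.0000.
        Var[R] = 2*n_A*n_B*(2*n_A*n_B - n_A - n_B) / ((n_A+n_B)^2 * (n_A+n_B-1)) = 8232/2548 = 3.2308.
        SD[R] = 1.7974.
Step 4: Continuity-corrected z = (R + 0.5 - E[R]) / SD[R] = (6 + 0.5 - 8.0000) / 1.7974 = -0.8345.
Step 5: Two-sided p-value via normal approximation = 2*(1 - Phi(|z|)) = 0.403986.
Step 6: alpha = 0.1. fail to reject H0.

R = 6, z = -0.8345, p = 0.403986, fail to reject H0.


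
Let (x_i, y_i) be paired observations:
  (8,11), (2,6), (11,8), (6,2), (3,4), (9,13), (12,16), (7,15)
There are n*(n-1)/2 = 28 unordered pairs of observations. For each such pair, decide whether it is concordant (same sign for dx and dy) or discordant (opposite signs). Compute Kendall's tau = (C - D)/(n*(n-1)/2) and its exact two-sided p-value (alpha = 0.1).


Step 1: Enumerate the 28 unordered pairs (i,j) with i<j and classify each by sign(x_j-x_i) * sign(y_j-y_i).
  (1,2):dx=-6,dy=-5->C; (1,3):dx=+3,dy=-3->D; (1,4):dx=-2,dy=-9->C; (1,5):dx=-5,dy=-7->C
  (1,6):dx=+1,dy=+2->C; (1,7):dx=+4,dy=+5->C; (1,8):dx=-1,dy=+4->D; (2,3):dx=+9,dy=+2->C
  (2,4):dx=+4,dy=-4->D; (2,5):dx=+1,dy=-2->D; (2,6):dx=+7,dy=+7->C; (2,7):dx=+10,dy=+10->C
  (2,8):dx=+5,dy=+9->C; (3,4):dx=-5,dy=-6->C; (3,5):dx=-8,dy=-4->C; (3,6):dx=-2,dy=+5->D
  (3,7):dx=+1,dy=+8->C; (3,8):dx=-4,dy=+7->D; (4,5):dx=-3,dy=+2->D; (4,6):dx=+3,dy=+11->C
  (4,7):dx=+6,dy=+14->C; (4,8):dx=+1,dy=+13->C; (5,6):dx=+6,dy=+9->C; (5,7):dx=+9,dy=+12->C
  (5,8):dx=+4,dy=+11->C; (6,7):dx=+3,dy=+3->C; (6,8):dx=-2,dy=+2->D; (7,8):dx=-5,dy=-1->C
Step 2: C = 20, D = 8, total pairs = 28.
Step 3: tau = (C - D)/(n(n-1)/2) = (20 - 8)/28 = 0.428571.
Step 4: Exact two-sided p-value (enumerate n! = 40320 permutations of y under H0): p = 0.178869.
Step 5: alpha = 0.1. fail to reject H0.

tau_b = 0.4286 (C=20, D=8), p = 0.178869, fail to reject H0.


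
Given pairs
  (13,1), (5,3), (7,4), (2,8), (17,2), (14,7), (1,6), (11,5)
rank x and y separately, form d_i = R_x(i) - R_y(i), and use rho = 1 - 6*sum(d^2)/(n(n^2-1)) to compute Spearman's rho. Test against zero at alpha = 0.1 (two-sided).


Step 1: Rank x and y separately (midranks; no ties here).
rank(x): 13->6, 5->3, 7->4, 2->2, 17->8, 14->7, 1->1, 11->5
rank(y): 1->1, 3->3, 4->4, 8->8, 2->2, 7->7, 6->6, 5->5
Step 2: d_i = R_x(i) - R_y(i); compute d_i^2.
  (6-1)^2=25, (3-3)^2=0, (4-4)^2=0, (2-8)^2=36, (8-2)^2=36, (7-7)^2=0, (1-6)^2=25, (5-5)^2=0
sum(d^2) = 122.
Step 3: rho = 1 - 6*122 / (8*(8^2 - 1)) = 1 - 732/504 = -0.452381.
Step 4: Under H0, t = rho * sqrt((n-2)/(1-rho^2)) = -1.2425 ~ t(6).
Step 5: Two-sided p-value from the t-distribution with 6 df = 0.260405.
Step 6: alpha = 0.1. fail to reject H0.

rho = -0.4524, p = 0.260405, fail to reject H0 at alpha = 0.1.


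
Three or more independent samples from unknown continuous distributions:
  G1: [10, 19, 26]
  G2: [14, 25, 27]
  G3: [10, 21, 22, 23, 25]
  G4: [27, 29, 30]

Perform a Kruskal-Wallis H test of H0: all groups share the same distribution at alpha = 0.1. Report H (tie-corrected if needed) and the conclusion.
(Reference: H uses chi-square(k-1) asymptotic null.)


Step 1: Combine all N = 14 observations and assign midranks.
sorted (value, group, rank): (10,G1,1.5), (10,G3,1.5), (14,G2,3), (19,G1,4), (21,G3,5), (22,G3,6), (23,G3,7), (25,G2,8.5), (25,G3,8.5), (26,G1,10), (27,G2,11.5), (27,G4,11.5), (29,G4,13), (30,G4,14)
Step 2: Sum ranks within each group.
R_1 = 15.5 (n_1 = 3)
R_2 = 23 (n_2 = 3)
R_3 = 28 (n_3 = 5)
R_4 = 38.5 (n_4 = 3)
Step 3: H = 12/(N(N+1)) * sum(R_i^2/n_i) - 3(N+1)
     = 12/(14*15) * (15.5^2/3 + 23^2/3 + 28^2/5 + 38.5^2/3) - 3*15
     = 0.057143 * 907.3 - 45
     = 6.845714.
Step 4: Ties present; correction factor C = 1 - 18/(14^3 - 14) = 0.993407. Corrected H = 6.845714 / 0.993407 = 6.891150.
Step 5: Under H0, H ~ chi^2(3); p-value = 0.075449.
Step 6: alpha = 0.1. reject H0.

H = 6.8912, df = 3, p = 0.075449, reject H0.


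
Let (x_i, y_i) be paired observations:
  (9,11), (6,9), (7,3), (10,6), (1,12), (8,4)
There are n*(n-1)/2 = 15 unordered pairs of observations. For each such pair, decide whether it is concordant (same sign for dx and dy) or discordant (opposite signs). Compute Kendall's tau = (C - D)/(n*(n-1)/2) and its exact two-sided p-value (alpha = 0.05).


Step 1: Enumerate the 15 unordered pairs (i,j) with i<j and classify each by sign(x_j-x_i) * sign(y_j-y_i).
  (1,2):dx=-3,dy=-2->C; (1,3):dx=-2,dy=-8->C; (1,4):dx=+1,dy=-5->D; (1,5):dx=-8,dy=+1->D
  (1,6):dx=-1,dy=-7->C; (2,3):dx=+1,dy=-6->D; (2,4):dx=+4,dy=-3->D; (2,5):dx=-5,dy=+3->D
  (2,6):dx=+2,dy=-5->D; (3,4):dx=+3,dy=+3->C; (3,5):dx=-6,dy=+9->D; (3,6):dx=+1,dy=+1->C
  (4,5):dx=-9,dy=+6->D; (4,6):dx=-2,dy=-2->C; (5,6):dx=+7,dy=-8->D
Step 2: C = 6, D = 9, total pairs = 15.
Step 3: tau = (C - D)/(n(n-1)/2) = (6 - 9)/15 = -0.200000.
Step 4: Exact two-sided p-value (enumerate n! = 720 permutations of y under H0): p = 0.719444.
Step 5: alpha = 0.05. fail to reject H0.

tau_b = -0.2000 (C=6, D=9), p = 0.719444, fail to reject H0.


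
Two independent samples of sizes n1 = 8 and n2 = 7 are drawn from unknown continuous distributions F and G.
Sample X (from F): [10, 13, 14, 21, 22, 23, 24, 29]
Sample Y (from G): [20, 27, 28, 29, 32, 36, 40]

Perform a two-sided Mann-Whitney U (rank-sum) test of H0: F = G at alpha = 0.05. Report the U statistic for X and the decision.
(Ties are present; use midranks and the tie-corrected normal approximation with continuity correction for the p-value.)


Step 1: Combine and sort all 15 observations; assign midranks.
sorted (value, group): (10,X), (13,X), (14,X), (20,Y), (21,X), (22,X), (23,X), (24,X), (27,Y), (28,Y), (29,X), (29,Y), (32,Y), (36,Y), (40,Y)
ranks: 10->1, 13->2, 14->3, 20->4, 21->5, 22->6, 23->7, 24->8, 27->9, 28->10, 29->11.5, 29->11.5, 32->13, 36->14, 40->15
Step 2: Rank sum for X: R1 = 1 + 2 + 3 + 5 + 6 + 7 + 8 + 11.5 = 43.5.
Step 3: U_X = R1 - n1(n1+1)/2 = 43.5 - 8*9/2 = 43.5 - 36 = 7.5.
       U_Y = n1*n2 - U_X = 56 - 7.5 = 48.5.
Step 4: Ties are present, so use the tie-corrected normal approximation (with continuity correction) for the p-value.
Step 5: p-value = 0.020524; compare to alpha = 0.05. reject H0.

U_X = 7.5, p = 0.020524, reject H0 at alpha = 0.05.


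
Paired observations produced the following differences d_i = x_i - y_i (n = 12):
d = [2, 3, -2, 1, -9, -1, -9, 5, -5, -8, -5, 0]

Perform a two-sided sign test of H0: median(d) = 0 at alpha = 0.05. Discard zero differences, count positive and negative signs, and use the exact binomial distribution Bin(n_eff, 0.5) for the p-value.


Step 1: Discard zero differences. Original n = 12; n_eff = number of nonzero differences = 11.
Nonzero differences (with sign): +2, +3, -2, +1, -9, -1, -9, +5, -5, -8, -5
Step 2: Count signs: positive = 4, negative = 7.
Step 3: Under H0: P(positive) = 0.5, so the number of positives S ~ Bin(11, 0.5).
Step 4: Two-sided exact p-value = sum of Bin(11,0.5) probabilities at or below the observed probability = 0.548828.
Step 5: alpha = 0.05. fail to reject H0.

n_eff = 11, pos = 4, neg = 7, p = 0.548828, fail to reject H0.


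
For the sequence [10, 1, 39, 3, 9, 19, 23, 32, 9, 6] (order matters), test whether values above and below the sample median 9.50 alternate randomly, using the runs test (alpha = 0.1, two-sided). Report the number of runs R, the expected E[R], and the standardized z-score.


Step 1: Compute median = 9.50; label A = above, B = below.
Labels in order: ABABBAAABB  (n_A = 5, n_B = 5)
Step 2: Count runs R = 6.
Step 3: Under H0 (random ordering), E[R] = 2*n_A*n_B/(n_A+n_B) + 1 = 2*5*5/10 + 1 = 6.0000.
        Var[R] = 2*n_A*n_B*(2*n_A*n_B - n_A - n_B) / ((n_A+n_B)^2 * (n_A+n_B-1)) = 2000/900 = 2.2222.
        SD[R] = 1.4907.
Step 4: R = E[R], so z = 0 with no continuity correction.
Step 5: Two-sided p-value via normal approximation = 2*(1 - Phi(|z|)) = 1.000000.
Step 6: alpha = 0.1. fail to reject H0.

R = 6, z = 0.0000, p = 1.000000, fail to reject H0.


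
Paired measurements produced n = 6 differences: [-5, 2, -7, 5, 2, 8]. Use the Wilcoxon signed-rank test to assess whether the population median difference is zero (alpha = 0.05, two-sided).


Step 1: Drop any zero differences (none here) and take |d_i|.
|d| = [5, 2, 7, 5, 2, 8]
Step 2: Midrank |d_i| (ties get averaged ranks).
ranks: |5|->3.5, |2|->1.5, |7|->5, |5|->3.5, |2|->1.5, |8|->6
Step 3: Attach original signs; sum ranks with positive sign and with negative sign.
W+ = 1.5 + 3.5 + 1.5 + 6 = 12.5
W- = 3.5 + 5 = 8.5
(Check: W+ + W- = 21 should equal n(n+1)/2 = 21.)
Step 4: Test statistic W = min(W+, W-) = 8.5.
Step 5: Ties in |d|, so use the tie-corrected normal approximation.
        E[W] = n(n+1)/4 = 6*7/4 = 10.5.
        Tie groups: |d|=2 (t=2), |d|=5 (t=2); sum(t^3 - t) = 12.
        Var[W] = n(n+1)(2n+1)/24 - sum(t^3-t)/48 = 546/24 - 12/48 = 22.5.
        z = (W - E[W]) / sqrt(Var[W]) = (8.5 - 10.5) / 4.7434 = -0.4216.
        Two-sided p = 2*Phi(z) = 0.673290.
Step 6: alpha = 0.05. fail to reject H0.

W+ = 12.5, W- = 8.5, W = min = 8.5, p = 0.673290, fail to reject H0.


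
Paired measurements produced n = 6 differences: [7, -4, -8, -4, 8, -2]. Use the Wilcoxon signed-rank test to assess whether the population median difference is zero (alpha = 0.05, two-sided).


Step 1: Drop any zero differences (none here) and take |d_i|.
|d| = [7, 4, 8, 4, 8, 2]
Step 2: Midrank |d_i| (ties get averaged ranks).
ranks: |7|->4, |4|->2.5, |8|->5.5, |4|->2.5, |8|->5.5, |2|->1
Step 3: Attach original signs; sum ranks with positive sign and with negative sign.
W+ = 4 + 5.5 = 9.5
W- = 2.5 + 5.5 + 2.5 + 1 = 11.5
(Check: W+ + W- = 21 should equal n(n+1)/2 = 21.)
Step 4: Test statistic W = min(W+, W-) = 9.5.
Step 5: Ties in |d|, so use the tie-corrected normal approximation.
        E[W] = n(n+1)/4 = 6*7/4 = 10.5.
        Tie groups: |d|=4 (t=2), |d|=8 (t=2); sum(t^3 - t) = 12.
        Var[W] = n(n+1)(2n+1)/24 - sum(t^3-t)/48 = 546/24 - 12/48 = 22.5.
        z = (W - E[W]) / sqrt(Var[W]) = (9.5 - 10.5) / 4.7434 = -0.2108.
        Two-sided p = 2*Phi(z) = 0.833029.
Step 6: alpha = 0.05. fail to reject H0.

W+ = 9.5, W- = 11.5, W = min = 9.5, p = 0.833029, fail to reject H0.
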